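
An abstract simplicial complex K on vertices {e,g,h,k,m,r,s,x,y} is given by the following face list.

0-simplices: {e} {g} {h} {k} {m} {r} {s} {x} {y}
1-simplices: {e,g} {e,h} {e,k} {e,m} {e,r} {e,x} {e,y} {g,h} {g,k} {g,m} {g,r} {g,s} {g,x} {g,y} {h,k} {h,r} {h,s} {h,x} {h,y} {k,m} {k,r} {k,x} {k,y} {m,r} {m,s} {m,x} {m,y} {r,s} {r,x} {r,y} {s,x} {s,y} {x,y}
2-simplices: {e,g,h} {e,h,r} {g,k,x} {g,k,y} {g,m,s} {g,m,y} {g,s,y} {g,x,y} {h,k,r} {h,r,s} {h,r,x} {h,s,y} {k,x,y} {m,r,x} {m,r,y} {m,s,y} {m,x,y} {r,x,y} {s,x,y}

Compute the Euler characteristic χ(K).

n_0=9 n_1=33 n_2=19
χ=+9−33+19=-5

χ(K)=-5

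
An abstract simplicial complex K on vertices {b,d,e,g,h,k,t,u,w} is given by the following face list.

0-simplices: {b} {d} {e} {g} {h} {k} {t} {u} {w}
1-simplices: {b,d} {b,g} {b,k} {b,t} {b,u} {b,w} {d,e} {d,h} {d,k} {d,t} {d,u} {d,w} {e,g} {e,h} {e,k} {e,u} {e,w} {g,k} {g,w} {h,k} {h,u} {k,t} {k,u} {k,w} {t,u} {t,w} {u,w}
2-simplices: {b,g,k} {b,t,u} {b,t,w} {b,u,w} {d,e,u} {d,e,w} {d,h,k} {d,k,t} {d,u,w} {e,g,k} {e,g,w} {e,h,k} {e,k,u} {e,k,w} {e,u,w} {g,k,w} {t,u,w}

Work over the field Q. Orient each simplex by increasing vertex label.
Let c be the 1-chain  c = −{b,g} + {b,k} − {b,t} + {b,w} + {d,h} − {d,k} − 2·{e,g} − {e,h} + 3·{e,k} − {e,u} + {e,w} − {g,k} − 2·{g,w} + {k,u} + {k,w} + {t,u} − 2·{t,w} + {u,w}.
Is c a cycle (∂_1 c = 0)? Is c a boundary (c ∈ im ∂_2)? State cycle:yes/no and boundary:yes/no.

n_0=9 n_1=27 n_2=17  [Q]
∂1: piv[bd,bg,bk,bt,bu,bw,de,dh] rk=8  ker:dk,dt,du,dw,eg,eh,ek,eu,ew,gk,gw,hk,hu,kt,ku,kw,tu,tw,uw
∂2: piv[bgk,btu,btw,buw,deu,dew,dhk,dkt,duw,egk,egw,ehk,eku,ekw] rk=14  ker:euw,gkw,tuw
∂1c = 0
c vs im∂2: reduces to 0 ⇒ boundary

cycle:yes boundary:yes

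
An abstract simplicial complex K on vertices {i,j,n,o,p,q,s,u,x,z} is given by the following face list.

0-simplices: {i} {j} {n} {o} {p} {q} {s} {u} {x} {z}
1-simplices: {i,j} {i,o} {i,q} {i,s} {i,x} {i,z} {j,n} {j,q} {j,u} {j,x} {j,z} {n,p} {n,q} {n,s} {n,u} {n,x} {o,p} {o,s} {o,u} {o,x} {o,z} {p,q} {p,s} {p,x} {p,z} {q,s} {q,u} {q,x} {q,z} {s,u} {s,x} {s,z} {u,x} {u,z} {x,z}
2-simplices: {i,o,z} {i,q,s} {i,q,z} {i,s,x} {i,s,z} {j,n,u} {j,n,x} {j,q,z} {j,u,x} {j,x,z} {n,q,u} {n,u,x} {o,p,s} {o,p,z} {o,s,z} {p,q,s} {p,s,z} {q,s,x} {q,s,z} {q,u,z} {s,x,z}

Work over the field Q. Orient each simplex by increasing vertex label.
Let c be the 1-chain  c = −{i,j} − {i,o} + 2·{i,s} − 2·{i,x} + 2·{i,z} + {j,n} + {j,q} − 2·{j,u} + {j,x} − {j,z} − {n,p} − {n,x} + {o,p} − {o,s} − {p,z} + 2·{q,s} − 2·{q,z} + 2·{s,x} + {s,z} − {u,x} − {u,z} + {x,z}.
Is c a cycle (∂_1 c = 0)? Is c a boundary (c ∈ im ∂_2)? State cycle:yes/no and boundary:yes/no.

cycle:no boundary:no

n_0=10 n_1=35 n_2=21  [Q]
∂1: piv[ij,io,iq,is,ix,iz,jn,ju,np] rk=9  ker:jq,jx,jz,nq,ns,nu,nx,op,os,ou,ox,oz,pq,ps,px,pz,qs,qu,qx,qz,su,sx,sz,ux,uz,xz
∂2: piv[ioz,iqs,iqz,isx,isz,jnu,jnx,jqz,jux,jxz,nqu,ops,opz,osz,pqs,qsx,quz,sxz] rk=18  ker:nux,psz,qsz
∂1c = −{j} + 3·{n} − {o} + {p} + {q} − 2·{x} − {z}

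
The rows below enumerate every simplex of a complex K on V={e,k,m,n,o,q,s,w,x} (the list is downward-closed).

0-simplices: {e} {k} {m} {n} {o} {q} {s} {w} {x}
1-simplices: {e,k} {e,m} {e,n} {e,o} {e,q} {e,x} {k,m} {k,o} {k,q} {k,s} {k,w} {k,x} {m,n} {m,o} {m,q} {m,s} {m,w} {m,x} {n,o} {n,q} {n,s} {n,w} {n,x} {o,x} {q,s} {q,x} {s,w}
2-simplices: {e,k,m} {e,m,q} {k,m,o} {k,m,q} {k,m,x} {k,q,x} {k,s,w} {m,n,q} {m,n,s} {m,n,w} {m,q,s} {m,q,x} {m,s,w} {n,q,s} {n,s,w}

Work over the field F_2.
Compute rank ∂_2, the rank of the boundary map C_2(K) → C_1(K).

rank∂_2=12

n_0=9 n_1=27 n_2=15  [Z2]
∂1: piv[ek,em,en,eo,eq,ex,ks,kw] rk=8  ker:km,ko,kq,kx,mn,mo,mq,ms,mw,mx,no,nq,ns,nw,nx,ox,qs,qx,sw
∂2: piv[ekm,emq,kmo,kmq,kmx,kqx,ksw,mnq,mns,mnw,mqs,msw] rk=12  ker:mqx,nqs,nsw
rk∂_2=12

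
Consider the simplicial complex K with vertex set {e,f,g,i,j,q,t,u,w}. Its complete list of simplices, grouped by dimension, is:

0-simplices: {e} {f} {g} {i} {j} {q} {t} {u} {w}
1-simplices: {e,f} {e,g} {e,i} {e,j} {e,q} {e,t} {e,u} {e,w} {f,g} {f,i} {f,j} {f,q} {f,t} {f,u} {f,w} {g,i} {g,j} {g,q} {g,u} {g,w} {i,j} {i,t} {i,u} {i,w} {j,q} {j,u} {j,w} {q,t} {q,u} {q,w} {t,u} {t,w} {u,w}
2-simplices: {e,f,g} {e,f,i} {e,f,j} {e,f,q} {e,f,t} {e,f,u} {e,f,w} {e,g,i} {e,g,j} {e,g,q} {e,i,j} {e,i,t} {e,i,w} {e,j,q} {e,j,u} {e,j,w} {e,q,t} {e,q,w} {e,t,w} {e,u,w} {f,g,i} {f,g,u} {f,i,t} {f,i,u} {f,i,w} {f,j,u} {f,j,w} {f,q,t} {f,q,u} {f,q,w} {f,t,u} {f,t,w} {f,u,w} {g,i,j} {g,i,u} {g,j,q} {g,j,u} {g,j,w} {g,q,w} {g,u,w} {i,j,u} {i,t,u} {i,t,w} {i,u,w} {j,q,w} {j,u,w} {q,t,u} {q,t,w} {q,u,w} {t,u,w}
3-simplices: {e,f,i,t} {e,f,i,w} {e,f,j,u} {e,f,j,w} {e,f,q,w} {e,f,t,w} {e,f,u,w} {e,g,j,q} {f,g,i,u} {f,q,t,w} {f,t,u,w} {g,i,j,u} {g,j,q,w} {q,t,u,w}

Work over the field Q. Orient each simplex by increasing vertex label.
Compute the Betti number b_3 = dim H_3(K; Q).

b_3=0

n_0=9 n_1=33 n_2=50 n_3=14  [Q]
∂1: piv[ef,eg,ei,ej,eq,et,eu,ew] rk=8  ker:fg,fi,fj,fq,ft,fu,fw,gi,gj,gq,gu,gw,ij,it,iu,iw,jq,ju,jw,qt,qu,qw,tu,tw,uw
∂2: piv[efg,efi,efj,efq,eft,efu,efw,egi,egj,egq,eij,eit,eiw,ejq,eju,ejw,eqt,eqw,etw,euw,fgu,fiu,fqu,ftu,gjw] rk=25  ker:fgi,fit,fiw,fju,fjw,fqt,fqw,ftw,fuw,gij,giu,gjq,gju,gqw,guw,iju,itu,itw,iuw,jqw,juw,qtu,qtw,quw,tuw
∂3: piv[efit,efiw,efju,efjw,efqw,eftw,efuw,egjq,fgiu,fqtw,ftuw,giju,gjqw,qtuw] rk=14
b_3=(14−14)−0=0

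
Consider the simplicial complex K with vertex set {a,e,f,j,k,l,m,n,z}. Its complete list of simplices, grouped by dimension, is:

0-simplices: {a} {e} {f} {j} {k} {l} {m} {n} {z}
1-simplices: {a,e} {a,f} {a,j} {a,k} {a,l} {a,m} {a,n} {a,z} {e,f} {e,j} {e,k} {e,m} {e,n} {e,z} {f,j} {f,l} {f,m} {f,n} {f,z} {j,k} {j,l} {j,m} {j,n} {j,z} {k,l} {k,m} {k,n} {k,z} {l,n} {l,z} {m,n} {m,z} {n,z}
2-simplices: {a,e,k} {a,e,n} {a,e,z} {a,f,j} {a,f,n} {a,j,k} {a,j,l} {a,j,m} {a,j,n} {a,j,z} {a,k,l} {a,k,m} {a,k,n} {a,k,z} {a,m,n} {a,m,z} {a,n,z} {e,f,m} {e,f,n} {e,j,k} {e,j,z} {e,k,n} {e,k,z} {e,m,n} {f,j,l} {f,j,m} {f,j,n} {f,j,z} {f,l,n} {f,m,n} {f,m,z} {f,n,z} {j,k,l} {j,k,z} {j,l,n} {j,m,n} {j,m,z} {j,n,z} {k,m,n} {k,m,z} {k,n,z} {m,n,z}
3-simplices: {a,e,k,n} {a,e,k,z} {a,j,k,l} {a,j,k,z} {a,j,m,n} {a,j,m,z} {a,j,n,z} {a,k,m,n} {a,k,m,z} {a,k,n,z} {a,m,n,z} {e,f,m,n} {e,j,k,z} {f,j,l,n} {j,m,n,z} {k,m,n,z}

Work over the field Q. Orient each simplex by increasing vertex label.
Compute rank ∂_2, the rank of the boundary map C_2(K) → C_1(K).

rank∂_2=24

n_0=9 n_1=33 n_2=42 n_3=16  [Q]
∂1: piv[ae,af,aj,ak,al,am,an,az] rk=8  ker:ef,ej,ek,em,en,ez,fj,fl,fm,fn,fz,jk,jl,jm,jn,jz,kl,km,kn,kz,ln,lz,mn,mz,nz
∂2: piv[aek,aen,aez,afj,afn,ajk,ajl,ajm,ajn,ajz,akl,akm,akn,akz,amn,amz,anz,efm,efn,ejk,emn,fjl,fjz,fln] rk=24  ker:ejz,ekn,ekz,fjm,fjn,fmn,fmz,fnz,jkl,jkz,jln,jmn,jmz,jnz,kmn,kmz,knz,mnz
∂3: piv[aekn,aekz,ajkl,ajkz,ajmn,ajmz,ajnz,akmn,akmz,aknz,amnz,efmn,ejkz,fjln] rk=14  ker:jmnz,kmnz
rk∂_2=24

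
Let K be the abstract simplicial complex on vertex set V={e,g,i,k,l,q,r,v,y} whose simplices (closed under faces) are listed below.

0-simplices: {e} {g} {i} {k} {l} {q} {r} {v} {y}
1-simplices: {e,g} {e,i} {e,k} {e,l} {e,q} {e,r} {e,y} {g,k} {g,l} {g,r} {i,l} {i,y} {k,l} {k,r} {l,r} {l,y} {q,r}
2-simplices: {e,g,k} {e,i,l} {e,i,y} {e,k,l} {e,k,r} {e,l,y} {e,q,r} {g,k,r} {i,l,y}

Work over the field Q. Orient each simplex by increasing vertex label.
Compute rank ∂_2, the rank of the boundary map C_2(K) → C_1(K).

rank∂_2=8

n_0=9 n_1=17 n_2=9  [Q]
∂1: piv[eg,ei,ek,el,eq,er,ey] rk=7  ker:gk,gl,gr,il,iy,kl,kr,lr,ly,qr
∂2: piv[egk,eil,eiy,ekl,ekr,ely,eqr,gkr] rk=8  ker:ily
rk∂_2=8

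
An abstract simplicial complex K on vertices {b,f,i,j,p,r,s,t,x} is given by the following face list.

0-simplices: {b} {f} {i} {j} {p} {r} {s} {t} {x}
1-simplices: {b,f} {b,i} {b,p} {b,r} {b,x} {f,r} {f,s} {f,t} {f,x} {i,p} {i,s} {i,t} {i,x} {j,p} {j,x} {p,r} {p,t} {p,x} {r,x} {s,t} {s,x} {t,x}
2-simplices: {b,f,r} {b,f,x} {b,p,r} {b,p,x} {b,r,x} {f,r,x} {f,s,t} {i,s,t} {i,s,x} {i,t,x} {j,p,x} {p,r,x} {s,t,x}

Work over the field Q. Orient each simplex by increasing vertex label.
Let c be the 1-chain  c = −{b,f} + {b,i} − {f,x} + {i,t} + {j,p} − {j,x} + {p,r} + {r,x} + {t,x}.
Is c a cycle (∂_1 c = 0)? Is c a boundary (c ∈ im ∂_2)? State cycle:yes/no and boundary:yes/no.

cycle:yes boundary:no

n_0=9 n_1=22 n_2=13  [Q]
∂1: piv[bf,bi,bp,br,bx,fs,ft,jp] rk=8  ker:fr,fx,ip,is,it,ix,jx,pr,pt,px,rx,st,sx,tx
∂2: piv[bfr,bfx,bpr,bpx,brx,fst,ist,isx,itx,jpx] rk=10  ker:frx,prx,stx
∂1c = 0
c vs im∂2: residual ≠ 0 ⇒ not boundary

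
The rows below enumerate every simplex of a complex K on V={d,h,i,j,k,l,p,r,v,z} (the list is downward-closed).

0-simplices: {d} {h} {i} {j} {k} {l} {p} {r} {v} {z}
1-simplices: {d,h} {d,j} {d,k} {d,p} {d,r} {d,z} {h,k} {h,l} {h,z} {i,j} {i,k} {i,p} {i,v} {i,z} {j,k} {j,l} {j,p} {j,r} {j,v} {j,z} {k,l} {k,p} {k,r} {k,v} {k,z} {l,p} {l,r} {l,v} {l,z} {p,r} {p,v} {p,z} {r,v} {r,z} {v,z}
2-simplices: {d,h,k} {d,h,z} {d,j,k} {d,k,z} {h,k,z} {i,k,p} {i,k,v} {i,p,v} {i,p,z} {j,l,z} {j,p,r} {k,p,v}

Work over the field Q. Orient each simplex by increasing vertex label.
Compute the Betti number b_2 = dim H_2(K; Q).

b_2=2

n_0=10 n_1=35 n_2=12  [Q]
∂1: piv[dh,dj,dk,dp,dr,dz,hl,ij,iv] rk=9  ker:hk,hz,ik,ip,iz,jk,jl,jp,jr,jv,jz,kl,kp,kr,kv,kz,lp,lr,lv,lz,pr,pv,pz,rv,rz,vz
∂2: piv[dhk,dhz,djk,dkz,ikp,ikv,ipv,ipz,jlz,jpr] rk=10  ker:hkz,kpv
b_2=(12−10)−0=2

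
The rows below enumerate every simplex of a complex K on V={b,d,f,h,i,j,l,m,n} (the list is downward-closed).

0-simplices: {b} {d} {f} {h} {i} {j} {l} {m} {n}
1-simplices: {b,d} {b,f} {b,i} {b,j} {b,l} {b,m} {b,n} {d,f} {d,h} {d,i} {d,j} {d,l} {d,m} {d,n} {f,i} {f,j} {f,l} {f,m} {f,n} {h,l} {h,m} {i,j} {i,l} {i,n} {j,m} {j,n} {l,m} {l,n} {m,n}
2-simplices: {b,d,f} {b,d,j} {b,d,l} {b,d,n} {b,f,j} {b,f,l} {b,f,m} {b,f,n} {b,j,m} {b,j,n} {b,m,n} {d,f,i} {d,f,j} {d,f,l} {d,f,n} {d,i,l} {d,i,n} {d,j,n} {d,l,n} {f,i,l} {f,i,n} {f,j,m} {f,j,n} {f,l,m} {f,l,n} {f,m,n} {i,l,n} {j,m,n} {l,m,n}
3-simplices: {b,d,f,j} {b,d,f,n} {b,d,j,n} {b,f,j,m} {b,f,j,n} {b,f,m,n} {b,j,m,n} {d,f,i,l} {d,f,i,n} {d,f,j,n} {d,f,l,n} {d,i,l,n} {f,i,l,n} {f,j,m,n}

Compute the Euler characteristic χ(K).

n_0=9 n_1=29 n_2=29 n_3=14
χ=+9−29+29−14=-5

χ(K)=-5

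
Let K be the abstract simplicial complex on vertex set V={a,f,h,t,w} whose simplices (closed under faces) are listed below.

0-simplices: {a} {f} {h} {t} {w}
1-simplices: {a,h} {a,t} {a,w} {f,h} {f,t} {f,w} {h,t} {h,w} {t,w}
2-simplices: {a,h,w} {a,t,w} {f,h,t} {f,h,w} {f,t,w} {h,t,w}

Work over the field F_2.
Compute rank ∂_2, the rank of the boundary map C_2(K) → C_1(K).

n_0=5 n_1=9 n_2=6  [Z2]
∂1: piv[ah,at,aw,fh] rk=4  ker:ft,fw,ht,hw,tw
∂2: piv[ahw,atw,fht,fhw,ftw] rk=5  ker:htw
rk∂_2=5

rank∂_2=5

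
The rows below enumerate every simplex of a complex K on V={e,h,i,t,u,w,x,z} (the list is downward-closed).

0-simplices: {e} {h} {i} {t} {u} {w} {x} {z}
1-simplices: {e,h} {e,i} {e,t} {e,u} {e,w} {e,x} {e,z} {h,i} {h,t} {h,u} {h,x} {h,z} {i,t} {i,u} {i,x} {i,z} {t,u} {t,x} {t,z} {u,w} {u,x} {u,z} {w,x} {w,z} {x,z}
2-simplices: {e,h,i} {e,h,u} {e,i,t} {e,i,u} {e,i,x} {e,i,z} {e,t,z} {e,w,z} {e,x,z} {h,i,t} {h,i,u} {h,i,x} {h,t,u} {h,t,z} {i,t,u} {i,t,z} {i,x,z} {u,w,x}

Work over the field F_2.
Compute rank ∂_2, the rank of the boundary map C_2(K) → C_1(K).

rank∂_2=14

n_0=8 n_1=25 n_2=18  [Z2]
∂1: piv[eh,ei,et,eu,ew,ex,ez] rk=7  ker:hi,ht,hu,hx,hz,it,iu,ix,iz,tu,tx,tz,uw,ux,uz,wx,wz,xz
∂2: piv[ehi,ehu,eit,eiu,eix,eiz,etz,ewz,exz,hit,hix,htu,htz,uwx] rk=14  ker:hiu,itu,itz,ixz
rk∂_2=14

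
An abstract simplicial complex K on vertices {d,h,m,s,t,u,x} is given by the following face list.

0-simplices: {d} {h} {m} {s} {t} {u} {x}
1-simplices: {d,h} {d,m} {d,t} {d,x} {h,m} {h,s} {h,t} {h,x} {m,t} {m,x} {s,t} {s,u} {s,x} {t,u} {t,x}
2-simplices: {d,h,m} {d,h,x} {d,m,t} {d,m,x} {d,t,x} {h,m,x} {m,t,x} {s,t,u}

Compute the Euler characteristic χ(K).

n_0=7 n_1=15 n_2=8
χ=+7−15+8=0

χ(K)=0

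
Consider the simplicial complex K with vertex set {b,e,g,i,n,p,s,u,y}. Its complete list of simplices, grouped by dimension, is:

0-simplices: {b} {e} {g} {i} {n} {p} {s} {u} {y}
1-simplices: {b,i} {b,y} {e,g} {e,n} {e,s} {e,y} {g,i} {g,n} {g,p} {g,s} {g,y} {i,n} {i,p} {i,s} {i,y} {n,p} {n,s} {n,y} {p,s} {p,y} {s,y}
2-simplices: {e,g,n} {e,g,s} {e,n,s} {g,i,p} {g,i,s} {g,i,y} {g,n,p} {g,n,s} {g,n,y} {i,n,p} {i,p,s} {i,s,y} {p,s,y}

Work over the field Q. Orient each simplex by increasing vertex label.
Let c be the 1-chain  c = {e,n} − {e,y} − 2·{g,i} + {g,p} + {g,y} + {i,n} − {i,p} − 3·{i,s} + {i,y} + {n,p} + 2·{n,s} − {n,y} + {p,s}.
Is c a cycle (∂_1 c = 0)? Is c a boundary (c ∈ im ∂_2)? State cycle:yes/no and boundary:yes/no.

cycle:yes boundary:no

n_0=9 n_1=21 n_2=13  [Q]
∂1: piv[bi,by,eg,en,es,ey,gp] rk=7  ker:gi,gn,gs,gy,in,ip,is,iy,np,ns,ny,ps,py,sy
∂2: piv[egn,egs,ens,gip,gis,giy,gnp,gny,inp,ips,isy,psy] rk=12  ker:gns
∂1c = 0
c vs im∂2: residual ≠ 0 ⇒ not boundary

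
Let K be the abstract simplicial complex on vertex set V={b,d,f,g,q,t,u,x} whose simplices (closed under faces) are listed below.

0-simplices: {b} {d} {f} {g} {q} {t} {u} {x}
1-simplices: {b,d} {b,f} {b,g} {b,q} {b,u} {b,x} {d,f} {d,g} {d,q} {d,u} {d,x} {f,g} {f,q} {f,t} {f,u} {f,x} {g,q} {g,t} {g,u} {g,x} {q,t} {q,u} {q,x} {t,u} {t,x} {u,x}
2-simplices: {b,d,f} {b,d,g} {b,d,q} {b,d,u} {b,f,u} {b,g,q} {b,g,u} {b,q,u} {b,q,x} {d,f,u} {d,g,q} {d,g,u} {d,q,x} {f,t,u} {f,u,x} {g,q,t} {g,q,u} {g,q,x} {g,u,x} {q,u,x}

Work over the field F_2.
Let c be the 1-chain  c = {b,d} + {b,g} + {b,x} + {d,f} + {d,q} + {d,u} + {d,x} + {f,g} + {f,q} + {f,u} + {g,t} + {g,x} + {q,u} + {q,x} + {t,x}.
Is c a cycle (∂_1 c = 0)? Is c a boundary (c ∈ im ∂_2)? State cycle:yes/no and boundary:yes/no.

cycle:no boundary:no

n_0=8 n_1=26 n_2=20  [Z2]
∂1: piv[bd,bf,bg,bq,bu,bx,ft] rk=7  ker:df,dg,dq,du,dx,fg,fq,fu,fx,gq,gt,gu,gx,qt,qu,qx,tu,tx,ux
∂2: piv[bdf,bdg,bdq,bdu,bfu,bgq,bgu,bqu,bqx,dqx,ftu,fux,gqt,gqx,gux] rk=15  ker:dfu,dgq,dgu,gqu,qux
∂1c = {b} + {d} + {u} + {x}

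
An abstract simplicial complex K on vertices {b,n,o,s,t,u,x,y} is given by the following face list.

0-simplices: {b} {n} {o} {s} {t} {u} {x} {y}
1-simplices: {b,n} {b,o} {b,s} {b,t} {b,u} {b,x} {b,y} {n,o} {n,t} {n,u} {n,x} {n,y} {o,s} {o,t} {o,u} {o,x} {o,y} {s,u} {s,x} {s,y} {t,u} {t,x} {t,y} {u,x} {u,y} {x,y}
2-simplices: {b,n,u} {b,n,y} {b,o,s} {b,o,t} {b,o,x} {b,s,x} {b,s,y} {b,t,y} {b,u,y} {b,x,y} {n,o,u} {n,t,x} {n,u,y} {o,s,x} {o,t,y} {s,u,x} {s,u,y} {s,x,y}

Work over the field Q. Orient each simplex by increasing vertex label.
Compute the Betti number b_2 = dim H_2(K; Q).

n_0=8 n_1=26 n_2=18  [Q]
∂1: piv[bn,bo,bs,bt,bu,bx,by] rk=7  ker:no,nt,nu,nx,ny,os,ot,ou,ox,oy,su,sx,sy,tu,tx,ty,ux,uy,xy
∂2: piv[bnu,bny,bos,bot,box,bsx,bsy,bty,buy,bxy,nou,ntx,oty,sux,suy] rk=15  ker:nuy,osx,sxy
b_2=(18−15)−0=3

b_2=3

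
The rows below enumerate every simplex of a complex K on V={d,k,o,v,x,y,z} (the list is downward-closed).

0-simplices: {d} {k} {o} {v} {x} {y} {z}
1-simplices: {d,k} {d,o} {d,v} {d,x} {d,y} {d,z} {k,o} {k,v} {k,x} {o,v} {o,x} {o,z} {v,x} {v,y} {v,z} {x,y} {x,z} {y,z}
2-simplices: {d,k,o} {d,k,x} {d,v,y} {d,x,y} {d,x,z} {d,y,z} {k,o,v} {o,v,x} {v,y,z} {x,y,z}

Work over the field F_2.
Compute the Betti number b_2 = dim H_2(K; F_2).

b_2=1

n_0=7 n_1=18 n_2=10  [Z2]
∂1: piv[dk,do,dv,dx,dy,dz] rk=6  ker:ko,kv,kx,ov,ox,oz,vx,vy,vz,xy,xz,yz
∂2: piv[dko,dkx,dvy,dxy,dxz,dyz,kov,ovx,vyz] rk=9  ker:xyz
b_2=(10−9)−0=1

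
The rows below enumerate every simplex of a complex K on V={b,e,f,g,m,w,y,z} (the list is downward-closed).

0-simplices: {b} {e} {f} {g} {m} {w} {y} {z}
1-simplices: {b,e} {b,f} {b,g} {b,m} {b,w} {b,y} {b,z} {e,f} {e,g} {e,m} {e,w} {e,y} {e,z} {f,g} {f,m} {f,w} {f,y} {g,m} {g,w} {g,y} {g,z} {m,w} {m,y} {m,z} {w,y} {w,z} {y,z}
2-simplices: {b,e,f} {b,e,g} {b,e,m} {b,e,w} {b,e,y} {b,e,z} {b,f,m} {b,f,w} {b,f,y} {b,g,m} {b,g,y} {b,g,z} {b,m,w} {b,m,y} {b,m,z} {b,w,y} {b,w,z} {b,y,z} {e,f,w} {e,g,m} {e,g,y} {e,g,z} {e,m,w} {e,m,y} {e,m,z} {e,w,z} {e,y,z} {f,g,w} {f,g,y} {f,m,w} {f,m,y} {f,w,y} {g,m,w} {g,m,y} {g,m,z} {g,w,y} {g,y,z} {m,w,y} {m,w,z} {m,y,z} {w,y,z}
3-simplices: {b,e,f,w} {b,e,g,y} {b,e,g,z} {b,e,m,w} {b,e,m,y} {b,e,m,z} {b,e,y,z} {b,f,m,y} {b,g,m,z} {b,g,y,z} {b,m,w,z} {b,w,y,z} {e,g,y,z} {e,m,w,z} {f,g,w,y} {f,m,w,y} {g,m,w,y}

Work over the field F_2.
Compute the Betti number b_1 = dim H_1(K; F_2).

n_0=8 n_1=27 n_2=41 n_3=17  [Z2]
∂1: piv[be,bf,bg,bm,bw,by,bz] rk=7  ker:ef,eg,em,ew,ey,ez,fg,fm,fw,fy,gm,gw,gy,gz,mw,my,mz,wy,wz,yz
∂2: piv[bef,beg,bem,bew,bey,bez,bfm,bfw,bfy,bgm,bgy,bgz,bmw,bmy,bmz,bwy,bwz,byz,fgw,fgy] rk=20  ker:efw,egm,egy,egz,emw,emy,emz,ewz,eyz,fmw,fmy,fwy,gmw,gmy,gmz,gwy,gyz,mwy,mwz,myz,wyz
∂3: piv[befw,begy,begz,bemw,bemy,bemz,beyz,bfmy,bgmz,bgyz,bmwz,bwyz,emwz,fgwy,fmwy,gmwy] rk=16  ker:egyz
b_1=(27−7)−20=0

b_1=0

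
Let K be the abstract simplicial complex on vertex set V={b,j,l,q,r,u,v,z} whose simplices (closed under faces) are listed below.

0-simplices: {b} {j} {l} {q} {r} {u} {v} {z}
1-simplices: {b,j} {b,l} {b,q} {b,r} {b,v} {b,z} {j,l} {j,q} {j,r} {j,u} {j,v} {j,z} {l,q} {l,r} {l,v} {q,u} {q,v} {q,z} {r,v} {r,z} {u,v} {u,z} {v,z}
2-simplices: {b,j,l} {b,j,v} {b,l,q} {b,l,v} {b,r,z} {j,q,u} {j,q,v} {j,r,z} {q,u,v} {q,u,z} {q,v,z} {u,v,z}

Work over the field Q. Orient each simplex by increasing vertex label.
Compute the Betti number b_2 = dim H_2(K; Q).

b_2=1

n_0=8 n_1=23 n_2=12  [Q]
∂1: piv[bj,bl,bq,br,bv,bz,ju] rk=7  ker:jl,jq,jr,jv,jz,lq,lr,lv,qu,qv,qz,rv,rz,uv,uz,vz
∂2: piv[bjl,bjv,blq,blv,brz,jqu,jqv,jrz,quv,quz,qvz] rk=11  ker:uvz
b_2=(12−11)−0=1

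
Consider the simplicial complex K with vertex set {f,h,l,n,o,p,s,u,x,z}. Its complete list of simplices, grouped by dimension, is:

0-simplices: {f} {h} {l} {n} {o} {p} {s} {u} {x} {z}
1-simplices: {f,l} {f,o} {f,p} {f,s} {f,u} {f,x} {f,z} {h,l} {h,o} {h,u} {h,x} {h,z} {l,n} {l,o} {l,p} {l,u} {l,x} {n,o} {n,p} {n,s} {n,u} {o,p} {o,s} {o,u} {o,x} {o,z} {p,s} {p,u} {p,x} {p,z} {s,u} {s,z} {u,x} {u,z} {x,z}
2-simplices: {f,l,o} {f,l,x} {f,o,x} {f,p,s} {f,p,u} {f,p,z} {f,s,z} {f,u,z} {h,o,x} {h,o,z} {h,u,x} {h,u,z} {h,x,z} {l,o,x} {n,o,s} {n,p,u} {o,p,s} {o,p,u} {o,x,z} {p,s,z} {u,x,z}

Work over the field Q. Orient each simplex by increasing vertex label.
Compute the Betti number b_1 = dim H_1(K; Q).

n_0=10 n_1=35 n_2=21  [Q]
∂1: piv[fl,fo,fp,fs,fu,fx,fz,hl,ln] rk=9  ker:ho,hu,hx,hz,lo,lp,lu,lx,no,np,ns,nu,op,os,ou,ox,oz,ps,pu,px,pz,su,sz,ux,uz,xz
∂2: piv[flo,flx,fox,fps,fpu,fpz,fsz,fuz,hox,hoz,hux,huz,hxz,nos,npu,ops,opu] rk=17  ker:lox,oxz,psz,uxz
b_1=(35−9)−17=9

b_1=9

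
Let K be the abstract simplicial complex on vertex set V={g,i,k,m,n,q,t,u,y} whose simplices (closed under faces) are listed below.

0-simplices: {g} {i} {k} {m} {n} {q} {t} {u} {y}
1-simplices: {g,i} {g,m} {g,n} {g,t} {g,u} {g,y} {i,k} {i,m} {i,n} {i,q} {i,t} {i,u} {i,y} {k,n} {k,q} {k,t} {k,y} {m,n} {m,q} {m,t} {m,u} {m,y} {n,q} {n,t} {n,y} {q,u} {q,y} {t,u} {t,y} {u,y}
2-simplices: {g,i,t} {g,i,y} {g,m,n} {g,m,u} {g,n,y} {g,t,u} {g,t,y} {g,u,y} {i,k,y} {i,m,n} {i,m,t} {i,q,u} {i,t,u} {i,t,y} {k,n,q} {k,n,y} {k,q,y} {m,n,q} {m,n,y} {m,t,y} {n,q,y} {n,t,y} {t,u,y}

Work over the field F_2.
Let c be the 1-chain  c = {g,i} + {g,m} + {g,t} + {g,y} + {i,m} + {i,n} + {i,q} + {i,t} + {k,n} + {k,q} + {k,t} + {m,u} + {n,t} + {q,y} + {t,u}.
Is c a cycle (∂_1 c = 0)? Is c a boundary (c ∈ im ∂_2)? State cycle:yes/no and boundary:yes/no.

n_0=9 n_1=30 n_2=23  [Z2]
∂1: piv[gi,gm,gn,gt,gu,gy,ik,iq] rk=8  ker:im,in,it,iu,iy,kn,kq,kt,ky,mn,mq,mt,mu,my,nq,nt,ny,qu,qy,tu,ty,uy
∂2: piv[git,giy,gmn,gmu,gny,gtu,gty,guy,iky,imn,imt,iqu,itu,knq,kny,kqy,mnq,mny,mty,nty] rk=20  ker:ity,nqy,tuy
∂1c = {i} + {k} + {m} + {n} + {q} + {t}

cycle:no boundary:no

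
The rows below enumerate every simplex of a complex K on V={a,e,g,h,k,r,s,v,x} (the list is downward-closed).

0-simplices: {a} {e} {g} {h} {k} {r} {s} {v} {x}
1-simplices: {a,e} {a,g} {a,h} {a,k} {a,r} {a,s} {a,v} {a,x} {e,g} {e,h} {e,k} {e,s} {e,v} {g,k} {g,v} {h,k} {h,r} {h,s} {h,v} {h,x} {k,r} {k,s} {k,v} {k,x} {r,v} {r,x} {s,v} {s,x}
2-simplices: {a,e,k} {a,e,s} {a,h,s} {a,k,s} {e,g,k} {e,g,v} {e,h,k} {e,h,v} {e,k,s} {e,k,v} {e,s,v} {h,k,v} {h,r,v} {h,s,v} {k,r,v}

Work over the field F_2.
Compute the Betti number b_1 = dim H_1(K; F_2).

b_1=7

n_0=9 n_1=28 n_2=15  [Z2]
∂1: piv[ae,ag,ah,ak,ar,as,av,ax] rk=8  ker:eg,eh,ek,es,ev,gk,gv,hk,hr,hs,hv,hx,kr,ks,kv,kx,rv,rx,sv,sx
∂2: piv[aek,aes,ahs,aks,egk,egv,ehk,ehv,ekv,esv,hrv,hsv,krv] rk=13  ker:eks,hkv
b_1=(28−8)−13=7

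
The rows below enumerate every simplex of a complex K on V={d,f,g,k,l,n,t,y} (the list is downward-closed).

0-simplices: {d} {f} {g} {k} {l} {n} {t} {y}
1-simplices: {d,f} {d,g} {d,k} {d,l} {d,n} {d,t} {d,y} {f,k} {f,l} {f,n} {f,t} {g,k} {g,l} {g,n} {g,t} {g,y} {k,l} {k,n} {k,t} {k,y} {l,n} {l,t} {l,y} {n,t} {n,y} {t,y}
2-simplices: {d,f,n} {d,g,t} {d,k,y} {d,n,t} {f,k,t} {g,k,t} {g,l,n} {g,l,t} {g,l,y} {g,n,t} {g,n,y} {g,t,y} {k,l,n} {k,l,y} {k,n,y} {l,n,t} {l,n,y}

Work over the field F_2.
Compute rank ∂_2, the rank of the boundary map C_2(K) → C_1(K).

n_0=8 n_1=26 n_2=17  [Z2]
∂1: piv[df,dg,dk,dl,dn,dt,dy] rk=7  ker:fk,fl,fn,ft,gk,gl,gn,gt,gy,kl,kn,kt,ky,ln,lt,ly,nt,ny,ty
∂2: piv[dfn,dgt,dky,dnt,fkt,gkt,gln,glt,gly,gnt,gny,gty,kln,kly] rk=14  ker:kny,lnt,lny
rk∂_2=14

rank∂_2=14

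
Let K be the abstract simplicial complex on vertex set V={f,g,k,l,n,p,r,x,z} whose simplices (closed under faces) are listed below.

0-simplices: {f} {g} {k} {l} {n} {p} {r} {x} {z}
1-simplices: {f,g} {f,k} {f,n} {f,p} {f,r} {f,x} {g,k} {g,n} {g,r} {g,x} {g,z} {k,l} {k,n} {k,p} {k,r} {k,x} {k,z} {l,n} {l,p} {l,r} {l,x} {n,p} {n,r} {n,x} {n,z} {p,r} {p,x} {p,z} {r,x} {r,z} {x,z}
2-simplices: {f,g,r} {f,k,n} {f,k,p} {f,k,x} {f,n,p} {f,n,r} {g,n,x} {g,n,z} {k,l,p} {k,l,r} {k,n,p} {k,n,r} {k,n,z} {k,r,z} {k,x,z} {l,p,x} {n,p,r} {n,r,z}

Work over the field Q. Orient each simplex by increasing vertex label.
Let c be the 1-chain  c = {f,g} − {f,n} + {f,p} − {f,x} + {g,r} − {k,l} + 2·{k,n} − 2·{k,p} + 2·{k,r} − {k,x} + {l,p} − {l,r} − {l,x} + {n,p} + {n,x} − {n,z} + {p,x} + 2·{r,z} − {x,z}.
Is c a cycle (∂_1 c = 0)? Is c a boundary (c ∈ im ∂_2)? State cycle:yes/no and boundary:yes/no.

n_0=9 n_1=31 n_2=18  [Q]
∂1: piv[fg,fk,fn,fp,fr,fx,gz,kl] rk=8  ker:gk,gn,gr,gx,kn,kp,kr,kx,kz,ln,lp,lr,lx,np,nr,nx,nz,pr,px,pz,rx,rz,xz
∂2: piv[fgr,fkn,fkp,fkx,fnp,fnr,gnx,gnz,klp,klr,knr,knz,krz,kxz,lpx,npr] rk=16  ker:knp,nrz
∂1c = 0
c vs im∂2: residual ≠ 0 ⇒ not boundary

cycle:yes boundary:no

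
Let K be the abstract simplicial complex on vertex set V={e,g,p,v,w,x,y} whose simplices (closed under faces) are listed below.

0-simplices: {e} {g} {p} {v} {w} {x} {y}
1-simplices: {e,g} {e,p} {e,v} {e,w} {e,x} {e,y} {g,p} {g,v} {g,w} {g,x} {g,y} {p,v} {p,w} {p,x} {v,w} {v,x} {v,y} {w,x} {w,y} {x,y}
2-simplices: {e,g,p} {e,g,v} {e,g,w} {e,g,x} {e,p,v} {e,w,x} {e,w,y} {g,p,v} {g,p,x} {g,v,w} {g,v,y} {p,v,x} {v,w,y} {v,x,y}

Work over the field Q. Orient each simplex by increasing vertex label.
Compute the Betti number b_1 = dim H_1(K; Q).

n_0=7 n_1=20 n_2=14  [Q]
∂1: piv[eg,ep,ev,ew,ex,ey] rk=6  ker:gp,gv,gw,gx,gy,pv,pw,px,vw,vx,vy,wx,wy,xy
∂2: piv[egp,egv,egw,egx,epv,ewx,ewy,gpx,gvw,gvy,pvx,vwy,vxy] rk=13  ker:gpv
b_1=(20−6)−13=1

b_1=1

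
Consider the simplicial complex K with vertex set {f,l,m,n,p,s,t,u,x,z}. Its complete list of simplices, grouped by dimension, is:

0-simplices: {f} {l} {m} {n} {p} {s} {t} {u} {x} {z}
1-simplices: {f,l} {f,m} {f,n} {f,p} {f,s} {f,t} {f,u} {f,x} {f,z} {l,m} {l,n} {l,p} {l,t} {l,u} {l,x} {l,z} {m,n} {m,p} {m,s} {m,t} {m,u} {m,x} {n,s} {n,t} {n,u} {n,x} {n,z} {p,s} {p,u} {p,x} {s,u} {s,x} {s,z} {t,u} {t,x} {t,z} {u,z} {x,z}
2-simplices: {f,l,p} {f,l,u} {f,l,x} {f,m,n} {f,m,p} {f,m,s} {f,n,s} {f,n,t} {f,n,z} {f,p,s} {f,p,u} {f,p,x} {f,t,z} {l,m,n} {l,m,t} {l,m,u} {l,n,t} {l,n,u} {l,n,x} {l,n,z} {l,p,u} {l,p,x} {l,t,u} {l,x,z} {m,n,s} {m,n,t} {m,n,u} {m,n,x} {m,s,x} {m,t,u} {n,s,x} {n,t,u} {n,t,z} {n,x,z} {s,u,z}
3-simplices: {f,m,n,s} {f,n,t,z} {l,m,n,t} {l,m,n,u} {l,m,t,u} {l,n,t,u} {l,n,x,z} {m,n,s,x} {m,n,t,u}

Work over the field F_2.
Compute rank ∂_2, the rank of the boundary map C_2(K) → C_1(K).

rank∂_2=25

n_0=10 n_1=38 n_2=35 n_3=9  [Z2]
∂1: piv[fl,fm,fn,fp,fs,ft,fu,fx,fz] rk=9  ker:lm,ln,lp,lt,lu,lx,lz,mn,mp,ms,mt,mu,mx,ns,nt,nu,nx,nz,ps,pu,px,su,sx,sz,tu,tx,tz,uz,xz
∂2: piv[flp,flu,flx,fmn,fmp,fms,fns,fnt,fnz,fps,fpu,fpx,ftz,lmn,lmt,lmu,lnt,lnu,lnx,lnz,ltu,lxz,mnx,msx,suz] rk=25  ker:lpu,lpx,mns,mnt,mnu,mtu,nsx,ntu,ntz,nxz
∂3: piv[fmns,fntz,lmnt,lmnu,lmtu,lntu,lnxz,mnsx] rk=8  ker:mntu
rk∂_2=25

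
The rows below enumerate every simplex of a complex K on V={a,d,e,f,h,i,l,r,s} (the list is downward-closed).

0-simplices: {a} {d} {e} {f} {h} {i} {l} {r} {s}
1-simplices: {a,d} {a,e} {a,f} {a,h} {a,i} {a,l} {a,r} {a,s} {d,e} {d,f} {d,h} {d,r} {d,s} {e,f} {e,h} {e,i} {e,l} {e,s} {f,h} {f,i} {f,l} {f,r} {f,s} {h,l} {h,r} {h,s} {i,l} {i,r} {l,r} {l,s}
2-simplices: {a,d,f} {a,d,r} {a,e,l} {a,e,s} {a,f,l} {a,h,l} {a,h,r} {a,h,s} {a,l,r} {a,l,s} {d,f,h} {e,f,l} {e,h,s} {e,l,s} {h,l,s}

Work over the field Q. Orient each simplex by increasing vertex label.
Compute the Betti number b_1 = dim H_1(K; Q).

b_1=9

n_0=9 n_1=30 n_2=15  [Q]
∂1: piv[ad,ae,af,ah,ai,al,ar,as] rk=8  ker:de,df,dh,dr,ds,ef,eh,ei,el,es,fh,fi,fl,fr,fs,hl,hr,hs,il,ir,lr,ls
∂2: piv[adf,adr,ael,aes,afl,ahl,ahr,ahs,alr,als,dfh,efl,ehs] rk=13  ker:els,hls
b_1=(30−8)−13=9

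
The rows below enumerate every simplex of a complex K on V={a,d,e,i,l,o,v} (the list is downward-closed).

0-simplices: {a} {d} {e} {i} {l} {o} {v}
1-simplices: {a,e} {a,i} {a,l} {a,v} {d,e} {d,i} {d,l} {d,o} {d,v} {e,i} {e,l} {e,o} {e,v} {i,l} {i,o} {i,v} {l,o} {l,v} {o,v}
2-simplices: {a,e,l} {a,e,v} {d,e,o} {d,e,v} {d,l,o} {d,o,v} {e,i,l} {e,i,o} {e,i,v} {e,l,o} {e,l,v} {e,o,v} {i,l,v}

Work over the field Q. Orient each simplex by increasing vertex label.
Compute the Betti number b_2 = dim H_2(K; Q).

n_0=7 n_1=19 n_2=13  [Q]
∂1: piv[ae,ai,al,av,de,do] rk=6  ker:di,dl,dv,ei,el,eo,ev,il,io,iv,lo,lv,ov
∂2: piv[ael,aev,deo,dev,dlo,dov,eil,eio,eiv,elo,elv] rk=11  ker:eov,ilv
b_2=(13−11)−0=2

b_2=2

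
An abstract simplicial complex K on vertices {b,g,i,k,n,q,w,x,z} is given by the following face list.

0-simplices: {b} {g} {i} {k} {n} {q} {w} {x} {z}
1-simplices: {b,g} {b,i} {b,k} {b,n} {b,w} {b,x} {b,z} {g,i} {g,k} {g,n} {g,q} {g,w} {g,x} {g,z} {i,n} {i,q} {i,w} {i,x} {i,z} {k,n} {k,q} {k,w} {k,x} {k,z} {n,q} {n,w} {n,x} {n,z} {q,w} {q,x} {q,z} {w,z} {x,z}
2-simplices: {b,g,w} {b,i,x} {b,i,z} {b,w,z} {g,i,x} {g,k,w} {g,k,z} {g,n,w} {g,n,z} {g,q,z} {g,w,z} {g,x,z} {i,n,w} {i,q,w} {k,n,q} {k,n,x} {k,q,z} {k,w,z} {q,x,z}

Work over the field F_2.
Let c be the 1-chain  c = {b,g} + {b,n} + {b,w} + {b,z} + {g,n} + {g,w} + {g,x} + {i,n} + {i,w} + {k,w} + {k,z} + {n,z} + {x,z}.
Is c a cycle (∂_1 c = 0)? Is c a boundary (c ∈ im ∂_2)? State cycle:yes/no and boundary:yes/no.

n_0=9 n_1=33 n_2=19  [Z2]
∂1: piv[bg,bi,bk,bn,bw,bx,bz,gq] rk=8  ker:gi,gk,gn,gw,gx,gz,in,iq,iw,ix,iz,kn,kq,kw,kx,kz,nq,nw,nx,nz,qw,qx,qz,wz,xz
∂2: piv[bgw,bix,biz,bwz,gix,gkw,gkz,gnw,gnz,gqz,gwz,gxz,inw,iqw,knq,knx,kqz,qxz] rk=18  ker:kwz
∂1c = 0
c vs im∂2: residual ≠ 0 ⇒ not boundary

cycle:yes boundary:no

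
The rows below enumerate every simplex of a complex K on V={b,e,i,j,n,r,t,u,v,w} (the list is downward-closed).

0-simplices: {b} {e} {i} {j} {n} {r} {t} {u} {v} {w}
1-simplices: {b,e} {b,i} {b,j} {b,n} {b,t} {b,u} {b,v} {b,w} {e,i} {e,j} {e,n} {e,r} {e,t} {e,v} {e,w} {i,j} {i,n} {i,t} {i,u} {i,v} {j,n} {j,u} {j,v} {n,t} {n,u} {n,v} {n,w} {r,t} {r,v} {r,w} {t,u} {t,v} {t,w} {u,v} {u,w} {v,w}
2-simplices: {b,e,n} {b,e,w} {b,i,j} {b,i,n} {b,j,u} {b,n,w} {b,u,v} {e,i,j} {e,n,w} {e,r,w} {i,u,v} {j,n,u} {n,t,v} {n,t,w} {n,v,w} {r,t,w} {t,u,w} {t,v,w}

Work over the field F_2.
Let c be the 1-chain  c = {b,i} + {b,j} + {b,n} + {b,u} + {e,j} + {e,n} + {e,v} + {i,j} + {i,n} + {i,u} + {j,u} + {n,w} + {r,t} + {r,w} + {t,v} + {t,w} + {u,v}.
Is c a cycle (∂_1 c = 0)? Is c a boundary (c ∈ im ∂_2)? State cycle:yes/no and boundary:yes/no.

n_0=10 n_1=36 n_2=18  [Z2]
∂1: piv[be,bi,bj,bn,bt,bu,bv,bw,er] rk=9  ker:ei,ej,en,et,ev,ew,ij,in,it,iu,iv,jn,ju,jv,nt,nu,nv,nw,rt,rv,rw,tu,tv,tw,uv,uw,vw
∂2: piv[ben,bew,bij,bin,bju,bnw,buv,eij,erw,iuv,jnu,ntv,ntw,nvw,rtw,tuw] rk=16  ker:enw,tvw
∂1c = {e} + {t} + {v} + {w}

cycle:no boundary:no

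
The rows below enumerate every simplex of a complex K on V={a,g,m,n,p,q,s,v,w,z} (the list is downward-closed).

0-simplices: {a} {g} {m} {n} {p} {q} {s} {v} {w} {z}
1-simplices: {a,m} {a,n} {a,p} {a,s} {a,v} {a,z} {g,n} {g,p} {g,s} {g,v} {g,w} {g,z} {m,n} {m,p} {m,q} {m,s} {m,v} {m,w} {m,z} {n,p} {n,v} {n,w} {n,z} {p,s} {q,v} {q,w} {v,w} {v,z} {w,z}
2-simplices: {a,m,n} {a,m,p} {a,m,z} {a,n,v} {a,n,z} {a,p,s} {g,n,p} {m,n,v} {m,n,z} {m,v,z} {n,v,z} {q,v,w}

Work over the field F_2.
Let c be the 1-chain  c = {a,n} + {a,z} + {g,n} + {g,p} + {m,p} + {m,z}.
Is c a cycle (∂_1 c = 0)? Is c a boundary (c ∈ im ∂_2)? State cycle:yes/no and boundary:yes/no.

cycle:yes boundary:no

n_0=10 n_1=29 n_2=12  [Z2]
∂1: piv[am,an,ap,as,av,az,gn,gw,mq] rk=9  ker:gp,gs,gv,gz,mn,mp,ms,mv,mw,mz,np,nv,nw,nz,ps,qv,qw,vw,vz,wz
∂2: piv[amn,amp,amz,anv,anz,aps,gnp,mnv,mvz,qvw] rk=10  ker:mnz,nvz
∂1c = 0
c vs im∂2: residual ≠ 0 ⇒ not boundary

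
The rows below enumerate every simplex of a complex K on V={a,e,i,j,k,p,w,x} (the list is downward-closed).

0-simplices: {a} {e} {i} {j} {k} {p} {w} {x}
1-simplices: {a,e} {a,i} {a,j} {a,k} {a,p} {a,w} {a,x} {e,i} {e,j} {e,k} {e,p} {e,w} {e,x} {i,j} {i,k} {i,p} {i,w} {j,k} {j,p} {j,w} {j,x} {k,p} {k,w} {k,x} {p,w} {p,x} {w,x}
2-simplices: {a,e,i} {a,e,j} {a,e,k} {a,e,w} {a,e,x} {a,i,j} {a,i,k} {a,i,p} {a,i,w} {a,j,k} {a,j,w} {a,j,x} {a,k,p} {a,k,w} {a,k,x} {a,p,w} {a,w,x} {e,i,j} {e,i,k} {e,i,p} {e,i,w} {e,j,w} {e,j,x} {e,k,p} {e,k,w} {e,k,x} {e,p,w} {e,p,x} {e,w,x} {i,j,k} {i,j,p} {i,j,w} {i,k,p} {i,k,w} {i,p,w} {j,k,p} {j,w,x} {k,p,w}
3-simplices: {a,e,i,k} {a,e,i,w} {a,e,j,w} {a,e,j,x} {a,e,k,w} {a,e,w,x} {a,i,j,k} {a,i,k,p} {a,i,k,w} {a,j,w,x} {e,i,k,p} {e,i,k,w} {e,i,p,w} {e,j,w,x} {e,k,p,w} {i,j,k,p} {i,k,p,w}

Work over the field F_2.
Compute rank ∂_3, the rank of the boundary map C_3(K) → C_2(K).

rank∂_3=14

n_0=8 n_1=27 n_2=38 n_3=17  [Z2]
∂1: piv[ae,ai,aj,ak,ap,aw,ax] rk=7  ker:ei,ej,ek,ep,ew,ex,ij,ik,ip,iw,jk,jp,jw,jx,kp,kw,kx,pw,px,wx
∂2: piv[aei,aej,aek,aew,aex,aij,aik,aip,aiw,ajk,ajw,ajx,akp,akw,akx,apw,awx,eip,epx,ijp] rk=20  ker:eij,eik,eiw,ejw,ejx,ekp,ekw,ekx,epw,ewx,ijk,ijw,ikp,ikw,ipw,jkp,jwx,kpw
∂3: piv[aeik,aeiw,aejw,aejx,aekw,aewx,aijk,aikp,aikw,ajwx,eikp,eipw,ekpw,ijkp] rk=14  ker:eikw,ejwx,ikpw
rk∂_3=14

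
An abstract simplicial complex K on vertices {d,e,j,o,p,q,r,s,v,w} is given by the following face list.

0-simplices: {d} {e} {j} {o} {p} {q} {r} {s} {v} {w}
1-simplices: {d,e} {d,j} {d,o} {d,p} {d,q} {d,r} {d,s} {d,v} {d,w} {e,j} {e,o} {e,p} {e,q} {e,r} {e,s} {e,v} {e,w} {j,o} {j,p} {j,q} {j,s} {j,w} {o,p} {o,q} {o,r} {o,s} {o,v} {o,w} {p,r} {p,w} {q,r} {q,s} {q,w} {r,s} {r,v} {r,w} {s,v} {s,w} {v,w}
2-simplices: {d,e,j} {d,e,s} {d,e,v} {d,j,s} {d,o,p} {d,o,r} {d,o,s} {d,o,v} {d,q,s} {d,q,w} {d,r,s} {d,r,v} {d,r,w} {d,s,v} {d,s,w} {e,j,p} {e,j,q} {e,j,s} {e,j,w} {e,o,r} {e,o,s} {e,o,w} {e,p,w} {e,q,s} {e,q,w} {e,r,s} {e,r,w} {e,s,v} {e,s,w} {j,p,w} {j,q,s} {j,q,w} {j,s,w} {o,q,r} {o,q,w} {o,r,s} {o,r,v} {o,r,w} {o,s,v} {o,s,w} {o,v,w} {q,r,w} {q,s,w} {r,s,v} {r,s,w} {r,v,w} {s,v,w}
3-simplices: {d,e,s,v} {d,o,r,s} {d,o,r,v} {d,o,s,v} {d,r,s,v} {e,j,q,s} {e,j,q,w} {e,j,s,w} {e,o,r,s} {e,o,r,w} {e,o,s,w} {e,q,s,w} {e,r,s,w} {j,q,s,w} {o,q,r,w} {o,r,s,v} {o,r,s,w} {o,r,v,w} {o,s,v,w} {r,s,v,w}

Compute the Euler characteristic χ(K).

χ(K)=-2

n_0=10 n_1=39 n_2=47 n_3=20
χ=+10−39+47−20=-2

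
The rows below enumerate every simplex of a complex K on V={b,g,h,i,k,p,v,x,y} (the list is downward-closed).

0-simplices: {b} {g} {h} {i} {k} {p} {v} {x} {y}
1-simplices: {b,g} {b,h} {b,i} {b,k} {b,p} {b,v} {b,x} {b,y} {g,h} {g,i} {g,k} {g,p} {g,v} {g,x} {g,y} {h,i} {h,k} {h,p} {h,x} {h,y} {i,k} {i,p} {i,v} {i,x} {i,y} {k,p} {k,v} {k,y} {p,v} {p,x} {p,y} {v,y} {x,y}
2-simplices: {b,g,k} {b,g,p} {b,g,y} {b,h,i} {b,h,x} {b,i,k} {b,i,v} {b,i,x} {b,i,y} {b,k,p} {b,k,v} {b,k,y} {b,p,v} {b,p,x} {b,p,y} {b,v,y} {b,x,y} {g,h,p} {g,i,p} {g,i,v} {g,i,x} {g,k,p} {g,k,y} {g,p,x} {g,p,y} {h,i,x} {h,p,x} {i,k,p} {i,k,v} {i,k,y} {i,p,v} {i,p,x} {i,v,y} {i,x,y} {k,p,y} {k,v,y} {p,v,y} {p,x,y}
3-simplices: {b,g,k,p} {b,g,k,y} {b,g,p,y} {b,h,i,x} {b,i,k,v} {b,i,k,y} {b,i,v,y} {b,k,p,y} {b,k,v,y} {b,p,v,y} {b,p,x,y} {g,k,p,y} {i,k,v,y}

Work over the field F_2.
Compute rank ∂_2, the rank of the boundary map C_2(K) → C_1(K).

rank∂_2=23

n_0=9 n_1=33 n_2=38 n_3=13  [Z2]
∂1: piv[bg,bh,bi,bk,bp,bv,bx,by] rk=8  ker:gh,gi,gk,gp,gv,gx,gy,hi,hk,hp,hx,hy,ik,ip,iv,ix,iy,kp,kv,ky,pv,px,py,vy,xy
∂2: piv[bgk,bgp,bgy,bhi,bhx,bik,biv,bix,biy,bkp,bkv,bky,bpv,bpx,bpy,bvy,bxy,ghp,gip,giv,gix,gpx,hpx] rk=23  ker:gkp,gky,gpy,hix,ikp,ikv,iky,ipv,ipx,ivy,ixy,kpy,kvy,pvy,pxy
∂3: piv[bgkp,bgky,bgpy,bhix,bikv,biky,bivy,bkpy,bkvy,bpvy,bpxy] rk=11  ker:gkpy,ikvy
rk∂_2=23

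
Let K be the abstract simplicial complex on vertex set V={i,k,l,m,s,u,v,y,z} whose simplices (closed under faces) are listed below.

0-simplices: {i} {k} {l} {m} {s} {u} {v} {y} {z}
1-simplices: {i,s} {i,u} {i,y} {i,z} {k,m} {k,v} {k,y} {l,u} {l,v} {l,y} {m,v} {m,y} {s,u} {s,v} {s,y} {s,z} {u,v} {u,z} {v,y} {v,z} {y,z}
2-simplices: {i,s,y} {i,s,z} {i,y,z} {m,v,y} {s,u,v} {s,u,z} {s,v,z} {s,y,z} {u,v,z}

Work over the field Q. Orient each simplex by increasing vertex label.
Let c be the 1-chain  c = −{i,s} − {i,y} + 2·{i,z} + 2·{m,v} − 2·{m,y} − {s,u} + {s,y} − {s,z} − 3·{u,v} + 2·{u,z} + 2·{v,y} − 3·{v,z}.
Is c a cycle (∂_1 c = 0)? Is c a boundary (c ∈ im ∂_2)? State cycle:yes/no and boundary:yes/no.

cycle:yes boundary:yes

n_0=9 n_1=21 n_2=9  [Q]
∂1: piv[is,iu,iy,iz,km,kv,ky,lu] rk=8  ker:lv,ly,mv,my,su,sv,sy,sz,uv,uz,vy,vz,yz
∂2: piv[isy,isz,iyz,mvy,suv,suz,svz] rk=7  ker:syz,uvz
∂1c = 0
c vs im∂2: reduces to 0 ⇒ boundary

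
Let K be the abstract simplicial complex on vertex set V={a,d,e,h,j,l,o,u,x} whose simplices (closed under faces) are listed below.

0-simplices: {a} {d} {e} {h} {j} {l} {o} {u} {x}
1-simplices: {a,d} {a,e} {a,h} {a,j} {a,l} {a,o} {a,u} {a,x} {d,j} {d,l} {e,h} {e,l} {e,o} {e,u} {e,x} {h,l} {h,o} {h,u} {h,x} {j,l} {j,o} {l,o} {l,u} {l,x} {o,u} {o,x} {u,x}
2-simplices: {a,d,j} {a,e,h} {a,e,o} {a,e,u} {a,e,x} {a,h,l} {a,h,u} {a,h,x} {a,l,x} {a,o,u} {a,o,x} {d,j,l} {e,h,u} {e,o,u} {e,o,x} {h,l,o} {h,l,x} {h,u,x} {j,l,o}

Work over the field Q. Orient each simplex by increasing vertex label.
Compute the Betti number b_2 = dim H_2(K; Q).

b_2=4

n_0=9 n_1=27 n_2=19  [Q]
∂1: piv[ad,ae,ah,aj,al,ao,au,ax] rk=8  ker:dj,dl,eh,el,eo,eu,ex,hl,ho,hu,hx,jl,jo,lo,lu,lx,ou,ox,ux
∂2: piv[adj,aeh,aeo,aeu,aex,ahl,ahu,ahx,alx,aou,aox,djl,hlo,hux,jlo] rk=15  ker:ehu,eou,eox,hlx
b_2=(19−15)−0=4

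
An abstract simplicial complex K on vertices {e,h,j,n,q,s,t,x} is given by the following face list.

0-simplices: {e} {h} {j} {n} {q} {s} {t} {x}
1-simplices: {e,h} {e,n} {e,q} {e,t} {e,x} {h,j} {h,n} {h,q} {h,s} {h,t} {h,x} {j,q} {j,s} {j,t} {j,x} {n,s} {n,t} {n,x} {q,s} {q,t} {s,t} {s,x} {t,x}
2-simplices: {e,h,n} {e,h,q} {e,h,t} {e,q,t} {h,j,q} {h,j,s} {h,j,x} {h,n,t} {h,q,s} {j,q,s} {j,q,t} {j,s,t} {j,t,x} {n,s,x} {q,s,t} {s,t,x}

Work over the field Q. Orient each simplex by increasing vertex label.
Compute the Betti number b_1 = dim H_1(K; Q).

n_0=8 n_1=23 n_2=16  [Q]
∂1: piv[eh,en,eq,et,ex,hj,hs] rk=7  ker:hn,hq,ht,hx,jq,js,jt,jx,ns,nt,nx,qs,qt,st,sx,tx
∂2: piv[ehn,ehq,eht,eqt,hjq,hjs,hjx,hnt,hqs,jqt,jst,jtx,nsx,stx] rk=14  ker:jqs,qst
b_1=(23−7)−14=2

b_1=2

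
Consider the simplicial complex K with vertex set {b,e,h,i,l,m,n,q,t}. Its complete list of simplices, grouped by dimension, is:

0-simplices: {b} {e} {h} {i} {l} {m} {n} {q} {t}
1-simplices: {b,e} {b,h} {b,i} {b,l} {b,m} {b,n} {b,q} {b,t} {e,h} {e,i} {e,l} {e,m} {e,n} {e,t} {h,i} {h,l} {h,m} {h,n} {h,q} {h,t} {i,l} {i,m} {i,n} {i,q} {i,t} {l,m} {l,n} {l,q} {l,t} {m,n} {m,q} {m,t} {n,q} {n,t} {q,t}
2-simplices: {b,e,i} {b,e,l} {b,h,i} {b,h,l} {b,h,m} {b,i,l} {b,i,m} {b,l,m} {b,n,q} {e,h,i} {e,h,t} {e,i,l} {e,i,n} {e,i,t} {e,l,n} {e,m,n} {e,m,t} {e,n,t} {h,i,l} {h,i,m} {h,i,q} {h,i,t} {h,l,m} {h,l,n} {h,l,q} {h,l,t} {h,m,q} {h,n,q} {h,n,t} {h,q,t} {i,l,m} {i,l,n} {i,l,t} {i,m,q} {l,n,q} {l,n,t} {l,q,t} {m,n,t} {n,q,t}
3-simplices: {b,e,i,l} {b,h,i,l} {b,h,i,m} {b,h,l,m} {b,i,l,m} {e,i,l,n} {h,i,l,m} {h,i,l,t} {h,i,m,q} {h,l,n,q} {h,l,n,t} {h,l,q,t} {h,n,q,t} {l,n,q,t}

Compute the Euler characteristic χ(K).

n_0=9 n_1=35 n_2=39 n_3=14
χ=+9−35+39−14=-1

χ(K)=-1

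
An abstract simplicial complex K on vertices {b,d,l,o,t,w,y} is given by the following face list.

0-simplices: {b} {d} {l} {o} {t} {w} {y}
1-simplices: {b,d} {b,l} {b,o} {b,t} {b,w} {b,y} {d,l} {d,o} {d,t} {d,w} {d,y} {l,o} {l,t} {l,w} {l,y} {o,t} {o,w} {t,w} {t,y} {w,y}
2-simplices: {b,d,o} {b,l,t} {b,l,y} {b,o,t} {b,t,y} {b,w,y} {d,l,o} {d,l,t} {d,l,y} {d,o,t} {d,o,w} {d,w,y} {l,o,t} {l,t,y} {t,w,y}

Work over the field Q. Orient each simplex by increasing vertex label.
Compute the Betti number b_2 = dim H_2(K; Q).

n_0=7 n_1=20 n_2=15  [Q]
∂1: piv[bd,bl,bo,bt,bw,by] rk=6  ker:dl,do,dt,dw,dy,lo,lt,lw,ly,ot,ow,tw,ty,wy
∂2: piv[bdo,blt,bly,bot,bty,bwy,dlo,dlt,dly,dot,dow,dwy,twy] rk=13  ker:lot,lty
b_2=(15−13)−0=2

b_2=2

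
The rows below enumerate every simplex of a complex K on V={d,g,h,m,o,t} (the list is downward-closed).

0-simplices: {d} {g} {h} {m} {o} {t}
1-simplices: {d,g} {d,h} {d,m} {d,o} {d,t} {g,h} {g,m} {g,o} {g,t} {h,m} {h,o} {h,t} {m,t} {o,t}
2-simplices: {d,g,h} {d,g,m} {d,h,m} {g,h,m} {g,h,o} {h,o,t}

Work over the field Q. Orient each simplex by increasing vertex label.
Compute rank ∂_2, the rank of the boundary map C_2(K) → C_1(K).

n_0=6 n_1=14 n_2=6  [Q]
∂1: piv[dg,dh,dm,do,dt] rk=5  ker:gh,gm,go,gt,hm,ho,ht,mt,ot
∂2: piv[dgh,dgm,dhm,gho,hot] rk=5  ker:ghm
rk∂_2=5

rank∂_2=5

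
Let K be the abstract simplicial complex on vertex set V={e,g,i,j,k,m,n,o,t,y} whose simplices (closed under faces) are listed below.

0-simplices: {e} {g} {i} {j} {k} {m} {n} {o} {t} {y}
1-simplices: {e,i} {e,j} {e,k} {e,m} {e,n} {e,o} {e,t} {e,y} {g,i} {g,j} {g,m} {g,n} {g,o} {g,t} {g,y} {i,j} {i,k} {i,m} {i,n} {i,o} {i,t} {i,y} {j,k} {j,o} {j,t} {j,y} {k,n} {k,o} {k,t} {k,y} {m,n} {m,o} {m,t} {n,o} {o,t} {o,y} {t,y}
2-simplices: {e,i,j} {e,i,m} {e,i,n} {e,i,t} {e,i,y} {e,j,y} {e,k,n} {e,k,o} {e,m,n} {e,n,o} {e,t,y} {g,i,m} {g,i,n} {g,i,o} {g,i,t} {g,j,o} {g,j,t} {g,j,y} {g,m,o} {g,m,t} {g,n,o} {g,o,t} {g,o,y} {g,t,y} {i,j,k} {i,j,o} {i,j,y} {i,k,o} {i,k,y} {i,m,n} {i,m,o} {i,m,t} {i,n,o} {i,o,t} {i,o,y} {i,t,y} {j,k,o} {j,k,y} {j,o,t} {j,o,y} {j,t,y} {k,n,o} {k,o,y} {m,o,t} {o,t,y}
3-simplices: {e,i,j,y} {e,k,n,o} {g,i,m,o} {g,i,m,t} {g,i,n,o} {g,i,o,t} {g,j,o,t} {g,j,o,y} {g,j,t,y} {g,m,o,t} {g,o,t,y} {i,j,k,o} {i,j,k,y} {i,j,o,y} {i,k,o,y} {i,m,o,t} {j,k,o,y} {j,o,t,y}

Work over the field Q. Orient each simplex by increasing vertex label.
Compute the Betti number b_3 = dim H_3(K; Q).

b_3=3

n_0=10 n_1=37 n_2=45 n_3=18  [Q]
∂1: piv[ei,ej,ek,em,en,eo,et,ey,gi] rk=9  ker:gj,gm,gn,go,gt,gy,ij,ik,im,in,io,it,iy,jk,jo,jt,jy,kn,ko,kt,ky,mn,mo,mt,no,ot,oy,ty
∂2: piv[eij,eim,ein,eit,eiy,ejy,ekn,eko,emn,eno,ety,gim,gin,gio,git,gjo,gjt,gjy,gmo,gmt,gno,got,goy,gty,ijk,iko,iky] rk=27  ker:ijo,ijy,imn,imo,imt,ino,iot,ioy,ity,jko,jky,jot,joy,jty,kno,koy,mot,oty
∂3: piv[eijy,ekno,gimo,gimt,gino,giot,gjot,gjoy,gjty,gmot,goty,ijko,ijky,ijoy,ikoy] rk=15  ker:imot,jkoy,joty
b_3=(18−15)−0=3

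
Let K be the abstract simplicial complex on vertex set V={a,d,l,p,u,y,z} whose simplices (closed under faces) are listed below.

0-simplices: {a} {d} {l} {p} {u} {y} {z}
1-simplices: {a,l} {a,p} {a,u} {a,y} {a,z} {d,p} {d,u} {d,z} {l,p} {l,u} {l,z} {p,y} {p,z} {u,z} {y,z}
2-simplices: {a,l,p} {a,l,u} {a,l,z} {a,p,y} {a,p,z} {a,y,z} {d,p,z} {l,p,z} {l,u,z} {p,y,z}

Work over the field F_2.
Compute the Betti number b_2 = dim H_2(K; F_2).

b_2=2

n_0=7 n_1=15 n_2=10  [Z2]
∂1: piv[al,ap,au,ay,az,dp] rk=6  ker:du,dz,lp,lu,lz,py,pz,uz,yz
∂2: piv[alp,alu,alz,apy,apz,ayz,dpz,luz] rk=8  ker:lpz,pyz
b_2=(10−8)−0=2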